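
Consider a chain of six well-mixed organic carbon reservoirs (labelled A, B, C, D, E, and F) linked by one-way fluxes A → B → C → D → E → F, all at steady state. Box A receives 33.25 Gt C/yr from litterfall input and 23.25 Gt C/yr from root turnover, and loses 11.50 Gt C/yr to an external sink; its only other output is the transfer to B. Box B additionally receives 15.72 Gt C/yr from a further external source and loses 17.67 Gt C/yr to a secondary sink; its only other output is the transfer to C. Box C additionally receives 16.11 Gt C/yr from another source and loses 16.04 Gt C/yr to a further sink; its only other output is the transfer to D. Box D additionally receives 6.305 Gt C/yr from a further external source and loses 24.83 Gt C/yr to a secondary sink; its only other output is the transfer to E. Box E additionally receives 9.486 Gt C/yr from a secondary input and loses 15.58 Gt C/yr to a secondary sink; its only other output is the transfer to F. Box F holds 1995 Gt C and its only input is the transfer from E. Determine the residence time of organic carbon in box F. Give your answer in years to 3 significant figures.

108 yr

Box A: F(A→B) = (33.25 + 23.25) − 11.50 = 45.000 Gt C/yr.
Box B: F(B→C) = (45.000 + 15.72) − 17.67 = 43.050 Gt C/yr.
Box C: F(C→D) = (43.050 + 16.11) − 16.04 = 43.120 Gt C/yr.
Box D: F(D→E) = (43.120 + 6.305) − 24.83 = 24.595 Gt C/yr.
Box E: F(E→F) = (24.595 + 9.486) − 15.58 = 18.501 Gt C/yr.
Box F throughput = its input = 18.501 Gt C/yr; τ = 1995 / 18.501 = 107.8 yr.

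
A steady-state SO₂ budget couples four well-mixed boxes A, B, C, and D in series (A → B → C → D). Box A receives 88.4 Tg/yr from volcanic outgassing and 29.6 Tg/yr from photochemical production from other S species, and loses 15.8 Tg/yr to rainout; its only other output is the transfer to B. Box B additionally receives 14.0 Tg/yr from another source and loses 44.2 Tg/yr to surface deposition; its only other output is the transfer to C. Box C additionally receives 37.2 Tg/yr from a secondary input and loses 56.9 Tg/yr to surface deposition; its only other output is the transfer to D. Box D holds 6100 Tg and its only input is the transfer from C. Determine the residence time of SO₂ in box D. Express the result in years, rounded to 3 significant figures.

117 yr

Box A: F(A→B) = (88.4 + 29.6) − 15.8 = 102.20 Tg/yr.
Box B: F(B→C) = (102.20 + 14.0) − 44.2 = 72.000 Tg/yr.
Box C: F(C→D) = (72.000 + 37.2) − 56.9 = 52.300 Tg/yr.
Box D throughput = its input = 52.300 Tg/yr; τ = 6100 / 52.300 = 116.6 yr.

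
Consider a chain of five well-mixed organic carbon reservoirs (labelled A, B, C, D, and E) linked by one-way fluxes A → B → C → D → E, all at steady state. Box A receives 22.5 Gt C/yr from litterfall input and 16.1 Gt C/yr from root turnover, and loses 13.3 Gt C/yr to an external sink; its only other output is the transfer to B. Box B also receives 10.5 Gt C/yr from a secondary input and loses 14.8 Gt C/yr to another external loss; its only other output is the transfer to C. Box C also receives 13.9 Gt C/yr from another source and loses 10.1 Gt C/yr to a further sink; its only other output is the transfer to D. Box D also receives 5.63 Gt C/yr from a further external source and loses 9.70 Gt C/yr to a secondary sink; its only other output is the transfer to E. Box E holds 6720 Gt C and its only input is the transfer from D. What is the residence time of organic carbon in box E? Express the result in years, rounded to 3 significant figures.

324 yr

Box A: F(A→B) = (22.5 + 16.1) − 13.3 = 25.300 Gt C/yr.
Box B: F(B→C) = (25.300 + 10.5) − 14.8 = 21.000 Gt C/yr.
Box C: F(C→D) = (21.000 + 13.9) − 10.1 = 24.800 Gt C/yr.
Box D: F(D→E) = (24.800 + 5.63) − 9.70 = 20.730 Gt C/yr.
Box E throughput = its input = 20.730 Gt C/yr; τ = 6720 / 20.730 = 324.2 yr.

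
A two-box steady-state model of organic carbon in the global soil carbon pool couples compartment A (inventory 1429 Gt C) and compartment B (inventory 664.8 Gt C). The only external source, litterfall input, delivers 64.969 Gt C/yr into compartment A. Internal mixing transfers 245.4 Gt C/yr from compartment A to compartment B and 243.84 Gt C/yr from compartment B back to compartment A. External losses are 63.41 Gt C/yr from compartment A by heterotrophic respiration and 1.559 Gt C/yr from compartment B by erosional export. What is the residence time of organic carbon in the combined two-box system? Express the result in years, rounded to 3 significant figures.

Residence time in the combined system uses the total inventory and the total *external* removal — internal exchanges between the two boxes cancel.
M_total = 1429 + 664.8 = 2093.8 Gt C.
ΣF_external_out = 63.41 + 1.559 = 64.969 Gt C/yr.
τ = M_total / ΣF_ext = 2093.8 / 64.969 = 32.23 yr.

32.2 yr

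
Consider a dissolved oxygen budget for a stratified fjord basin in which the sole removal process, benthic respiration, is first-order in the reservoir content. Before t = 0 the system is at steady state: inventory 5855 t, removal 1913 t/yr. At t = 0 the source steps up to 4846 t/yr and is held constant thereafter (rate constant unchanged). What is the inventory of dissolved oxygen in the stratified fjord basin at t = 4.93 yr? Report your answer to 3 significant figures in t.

The sink rate constant is k = F₀/M₀ = 1913/5855 = 0.3267 yr⁻¹.
Solving dM/dt = F₁ − kM with M(0) = M₀ gives M(t) = F₁/k + (M₀ − F₁/k)·e^(−kt).
F₁/k = 4846/0.3267 = 14832 t; kt = 0.3267 × 4.93 = 1.611, e^(−kt) = 0.1997.
M(4.93) = 14832 + (5855 − 14832) × 0.1997 = 14832 − 1793 = 13039 t.

13000 t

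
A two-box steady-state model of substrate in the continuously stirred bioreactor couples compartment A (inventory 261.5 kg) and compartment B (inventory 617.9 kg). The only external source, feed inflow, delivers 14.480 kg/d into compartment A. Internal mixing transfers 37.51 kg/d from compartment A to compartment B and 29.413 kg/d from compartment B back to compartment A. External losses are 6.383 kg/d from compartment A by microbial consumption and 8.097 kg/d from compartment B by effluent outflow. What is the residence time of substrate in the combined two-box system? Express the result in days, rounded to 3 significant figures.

For the system as a whole, the A↔B exchange is internal and contributes nothing to the throughput; only the external sinks remove mass.
M_total = 261.5 + 617.9 = 879.40 kg.
ΣF_external_out = 6.383 + 8.097 = 14.480 kg/d.
τ = M_total / ΣF_ext = 879.40 / 14.480 = 60.73 d.

60.7 d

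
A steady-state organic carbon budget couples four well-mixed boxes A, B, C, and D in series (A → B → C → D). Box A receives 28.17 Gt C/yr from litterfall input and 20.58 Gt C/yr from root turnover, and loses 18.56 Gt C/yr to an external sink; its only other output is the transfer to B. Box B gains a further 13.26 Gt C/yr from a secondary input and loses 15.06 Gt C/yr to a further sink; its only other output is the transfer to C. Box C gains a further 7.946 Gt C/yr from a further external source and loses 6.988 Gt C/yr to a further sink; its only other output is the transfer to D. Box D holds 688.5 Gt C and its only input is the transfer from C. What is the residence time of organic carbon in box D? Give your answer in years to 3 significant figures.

23.5 yr

Box A: F(A→B) = (28.17 + 20.58) − 18.56 = 30.190 Gt C/yr.
Box B: F(B→C) = (30.190 + 13.26) − 15.06 = 28.390 Gt C/yr.
Box C: F(C→D) = (28.390 + 7.946) − 6.988 = 29.348 Gt C/yr.
Box D throughput = its input = 29.348 Gt C/yr; τ = 688.5 / 29.348 = 23.46 yr.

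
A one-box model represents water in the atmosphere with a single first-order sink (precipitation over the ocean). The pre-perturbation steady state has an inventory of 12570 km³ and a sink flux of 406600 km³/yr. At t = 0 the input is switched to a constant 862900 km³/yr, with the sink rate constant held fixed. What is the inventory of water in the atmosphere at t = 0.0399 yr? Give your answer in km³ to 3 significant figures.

22800 km³

τ = M₀/F₀ = 12570/406600 = 0.03091 yr; rate constant k = 1/τ.
New steady state M_∞ = F₁/k = F₁·τ = 862900 × 0.03091 = 26676 km³.
M(t) = M_∞ + (M₀ − M_∞)·e^(−t/τ); t/τ = 0.0399/0.03091 = 1.291, so e^(−t/τ) = 0.2751.
M(t) = 26676 − 14110 × 0.2751 = 22796 km³.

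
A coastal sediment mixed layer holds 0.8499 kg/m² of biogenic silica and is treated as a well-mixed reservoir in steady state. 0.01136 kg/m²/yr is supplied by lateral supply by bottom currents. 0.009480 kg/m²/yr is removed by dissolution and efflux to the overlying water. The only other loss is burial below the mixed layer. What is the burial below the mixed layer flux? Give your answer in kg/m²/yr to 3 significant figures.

At steady state ΣF_in = ΣF_out.
ΣF_in = 0.011360 kg/m²/yr.
Burial below the mixed layer flux = ΣF_in − (0.009480) = 0.011360 − 0.009480 = 0.001880 kg/m²/yr.

0.00188 kg/m²/yr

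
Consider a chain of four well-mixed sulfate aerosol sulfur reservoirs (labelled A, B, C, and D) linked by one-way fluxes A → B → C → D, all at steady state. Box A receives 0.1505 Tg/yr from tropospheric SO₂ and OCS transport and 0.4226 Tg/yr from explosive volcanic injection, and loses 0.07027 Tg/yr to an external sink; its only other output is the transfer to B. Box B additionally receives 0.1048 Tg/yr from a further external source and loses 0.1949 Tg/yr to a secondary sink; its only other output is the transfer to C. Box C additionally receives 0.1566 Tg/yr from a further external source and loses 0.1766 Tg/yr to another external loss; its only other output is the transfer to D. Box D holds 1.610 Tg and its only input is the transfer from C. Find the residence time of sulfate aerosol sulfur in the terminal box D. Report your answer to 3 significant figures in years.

Box A: F(A→B) = (0.1505 + 0.4226) − 0.07027 = 0.50283 Tg/yr.
Box B: F(B→C) = (0.50283 + 0.1048) − 0.1949 = 0.41273 Tg/yr.
Box C: F(C→D) = (0.41273 + 0.1566) − 0.1766 = 0.39273 Tg/yr.
Box D throughput = its input = 0.39273 Tg/yr; τ = 1.610 / 0.39273 = 4.100 yr.

4.10 yr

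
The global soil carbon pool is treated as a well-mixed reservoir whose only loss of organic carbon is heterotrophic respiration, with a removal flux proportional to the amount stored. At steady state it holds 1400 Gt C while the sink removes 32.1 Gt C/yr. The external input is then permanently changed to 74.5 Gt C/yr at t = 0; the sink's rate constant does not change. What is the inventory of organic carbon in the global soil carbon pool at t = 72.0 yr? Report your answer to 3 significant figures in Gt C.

2890 Gt C

Residence time τ = M₀/F₀ = 43.61 yr. The eventual steady state is M_∞ = M₀·(F₁/F₀) = 1400 × 74.5/32.1 = 3249.2 Gt C.
The anomaly ΔM(t) = M(t) − M_∞ decays as ΔM₀·e^(−t/τ) with ΔM₀ = 1400 − 3249.2 = −1849 Gt C.
At t = 72.0 yr, e^(−t/τ) = e^(−1.651) = 0.1919, so ΔM = −354.8 Gt C and M = 3249.2 − 354.8 = 2894.4 Gt C.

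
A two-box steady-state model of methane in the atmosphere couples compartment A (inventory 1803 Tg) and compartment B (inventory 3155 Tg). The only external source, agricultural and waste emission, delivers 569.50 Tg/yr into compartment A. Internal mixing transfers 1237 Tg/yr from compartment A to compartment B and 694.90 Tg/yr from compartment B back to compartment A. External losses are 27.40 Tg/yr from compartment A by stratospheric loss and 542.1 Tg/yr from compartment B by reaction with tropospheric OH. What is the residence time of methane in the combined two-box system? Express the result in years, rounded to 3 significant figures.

8.71 yr

For the system as a whole, the A↔B exchange is internal and contributes nothing to the throughput; only the external sinks remove mass.
M_total = 1803 + 3155 = 4958.0 Tg.
ΣF_external_out = 27.40 + 542.1 = 569.50 Tg/yr.
τ = M_total / ΣF_ext = 4958.0 / 569.50 = 8.706 yr.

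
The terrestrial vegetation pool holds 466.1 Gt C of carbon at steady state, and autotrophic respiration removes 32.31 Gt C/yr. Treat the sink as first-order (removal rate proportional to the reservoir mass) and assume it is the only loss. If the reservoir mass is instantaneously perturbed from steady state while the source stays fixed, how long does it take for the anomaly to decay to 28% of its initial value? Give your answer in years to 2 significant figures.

18 yr

For a linear reservoir the anomaly decays as exp(−t/τ) with τ = M/F = 466.1/32.31 = 14.43 yr.
exp(−t/τ) = 0.28 ⇒ t = −τ ln(0.28) = 14.43 × 1.273 = 18.36 yr.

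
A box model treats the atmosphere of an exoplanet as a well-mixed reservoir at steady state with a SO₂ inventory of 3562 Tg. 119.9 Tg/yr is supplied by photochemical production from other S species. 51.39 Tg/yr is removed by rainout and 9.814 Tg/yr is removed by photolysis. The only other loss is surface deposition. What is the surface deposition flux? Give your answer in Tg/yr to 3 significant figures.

58.7 Tg/yr

At steady state ΣF_in = ΣF_out.
ΣF_in = 119.90 Tg/yr.
Surface deposition flux = ΣF_in − (51.39 + 9.814) = 119.90 − 61.20 = 58.70 Tg/yr.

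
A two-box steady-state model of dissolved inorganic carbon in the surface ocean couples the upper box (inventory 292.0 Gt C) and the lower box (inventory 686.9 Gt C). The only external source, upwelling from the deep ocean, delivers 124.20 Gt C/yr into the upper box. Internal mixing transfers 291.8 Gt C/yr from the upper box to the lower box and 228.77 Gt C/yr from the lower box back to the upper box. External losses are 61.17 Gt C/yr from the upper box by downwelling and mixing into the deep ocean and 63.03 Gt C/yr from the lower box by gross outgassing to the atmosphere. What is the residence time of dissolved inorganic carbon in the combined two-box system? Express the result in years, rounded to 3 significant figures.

Residence time in the combined system uses the total inventory and the total *external* removal — internal exchanges between the two boxes cancel.
M_total = 292.0 + 686.9 = 978.90 Gt C.
ΣF_external_out = 61.17 + 63.03 = 124.20 Gt C/yr.
τ = M_total / ΣF_ext = 978.90 / 124.20 = 7.882 yr.

7.88 yr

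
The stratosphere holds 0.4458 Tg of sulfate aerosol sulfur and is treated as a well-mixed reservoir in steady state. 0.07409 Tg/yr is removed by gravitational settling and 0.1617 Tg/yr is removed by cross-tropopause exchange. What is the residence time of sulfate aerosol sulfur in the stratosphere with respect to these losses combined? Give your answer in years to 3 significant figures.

1.89 yr

Total removal = 0.07409 + 0.1617 = 0.23579 Tg/yr.
τ = M / ΣF_out = 0.4458 / 0.23579 = 1.891 yr.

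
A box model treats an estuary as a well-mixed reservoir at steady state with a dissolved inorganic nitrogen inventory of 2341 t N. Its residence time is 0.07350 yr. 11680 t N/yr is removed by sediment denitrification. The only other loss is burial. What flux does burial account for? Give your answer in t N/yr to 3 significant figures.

20200 t N/yr

Total removal F = M/τ = 2341 / 0.07350 = 31850 t N/yr.
Burial = F − (11680) = 31850 − 11680 = 20170 t N/yr.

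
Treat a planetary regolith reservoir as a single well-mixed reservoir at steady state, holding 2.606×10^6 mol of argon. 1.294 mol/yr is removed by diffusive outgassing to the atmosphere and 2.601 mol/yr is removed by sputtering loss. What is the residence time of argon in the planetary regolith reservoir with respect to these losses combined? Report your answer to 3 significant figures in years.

669000 yr

Total removal = 1.294 + 2.601 = 3.8950 mol/yr.
τ = M / ΣF_out = 2.606×10^6 / 3.8950 = 669100 yr.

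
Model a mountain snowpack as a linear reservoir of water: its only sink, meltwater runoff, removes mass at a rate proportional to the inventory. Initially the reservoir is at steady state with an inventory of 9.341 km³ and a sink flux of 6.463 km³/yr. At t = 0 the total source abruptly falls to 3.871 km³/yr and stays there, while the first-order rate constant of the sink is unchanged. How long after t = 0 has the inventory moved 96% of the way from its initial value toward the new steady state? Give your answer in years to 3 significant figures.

4.65 yr

τ = M₀/F₀ = 9.341/6.463 = 1.445 yr.
The remaining gap fraction is e^(−t/τ); 96% covered ⇒ e^(−t/τ) = 0.0400.
t = −τ ln(0.0400) = 1.445 × 3.219 = 4.652 yr.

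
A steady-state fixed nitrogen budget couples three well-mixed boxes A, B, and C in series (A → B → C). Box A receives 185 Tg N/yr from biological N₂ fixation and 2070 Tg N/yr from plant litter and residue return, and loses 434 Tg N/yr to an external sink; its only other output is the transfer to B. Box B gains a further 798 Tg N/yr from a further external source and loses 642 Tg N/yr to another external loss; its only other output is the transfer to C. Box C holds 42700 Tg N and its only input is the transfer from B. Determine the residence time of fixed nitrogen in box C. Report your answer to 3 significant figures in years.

Box A: F(A→B) = (185 + 2070) − 434 = 1821.0 Tg N/yr.
Box B: F(B→C) = (1821.0 + 798) − 642 = 1977.0 Tg N/yr.
Box C throughput = its input = 1977.0 Tg N/yr; τ = 42700 / 1977.0 = 21.60 yr.

21.6 yr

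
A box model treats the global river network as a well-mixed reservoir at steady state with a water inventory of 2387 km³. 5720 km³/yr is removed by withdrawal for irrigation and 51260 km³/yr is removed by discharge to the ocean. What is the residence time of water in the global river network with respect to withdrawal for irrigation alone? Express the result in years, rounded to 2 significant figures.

Residence time with respect to a single sink: τ = M / F_sink.
τ = 2387 / 5720 = 0.4173 yr.

0.42 yr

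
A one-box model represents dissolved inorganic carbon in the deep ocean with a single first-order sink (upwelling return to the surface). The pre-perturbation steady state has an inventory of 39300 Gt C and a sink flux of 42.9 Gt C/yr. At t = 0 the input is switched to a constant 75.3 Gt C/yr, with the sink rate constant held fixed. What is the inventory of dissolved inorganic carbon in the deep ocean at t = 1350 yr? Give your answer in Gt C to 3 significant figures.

Residence time τ = M₀/F₀ = 916.1 yr. The eventual steady state is M_∞ = M₀·(F₁/F₀) = 39300 × 75.3/42.9 = 68981 Gt C.
The anomaly ΔM(t) = M(t) − M_∞ decays as ΔM₀·e^(−t/τ) with ΔM₀ = 39300 − 68981 = −29680 Gt C.
At t = 1350 yr, e^(−t/τ) = e^(−1.474) = 0.2291, so ΔM = −6799 Gt C and M = 68981 − 6799 = 62182 Gt C.

62200 Gt C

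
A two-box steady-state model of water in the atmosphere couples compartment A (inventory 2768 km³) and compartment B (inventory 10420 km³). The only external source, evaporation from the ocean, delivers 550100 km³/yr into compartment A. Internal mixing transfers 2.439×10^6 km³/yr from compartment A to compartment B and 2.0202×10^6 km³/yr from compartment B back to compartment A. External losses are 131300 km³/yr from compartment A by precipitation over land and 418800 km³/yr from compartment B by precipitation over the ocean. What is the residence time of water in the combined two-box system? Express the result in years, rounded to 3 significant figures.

0.0240 yr

Residence time in the combined system uses the total inventory and the total *external* removal — internal exchanges between the two boxes cancel.
M_total = 2768 + 10420 = 13188 km³.
ΣF_external_out = 131300 + 418800 = 550100 km³/yr.
τ = M_total / ΣF_ext = 13188 / 550100 = 0.02397 yr.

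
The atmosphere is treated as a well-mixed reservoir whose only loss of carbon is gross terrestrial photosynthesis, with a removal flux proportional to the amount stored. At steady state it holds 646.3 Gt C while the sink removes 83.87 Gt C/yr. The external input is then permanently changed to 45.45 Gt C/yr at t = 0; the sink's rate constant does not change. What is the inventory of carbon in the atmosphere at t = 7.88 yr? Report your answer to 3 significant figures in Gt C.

457 Gt C

The sink rate constant is k = F₀/M₀ = 83.87/646.3 = 0.1298 yr⁻¹.
Solving dM/dt = F₁ − kM with M(0) = M₀ gives M(t) = F₁/k + (M₀ − F₁/k)·e^(−kt).
F₁/k = 45.45/0.1298 = 350.24 Gt C; kt = 0.1298 × 7.88 = 1.023, e^(−kt) = 0.3597.
M(7.88) = 350.24 + (646.3 − 350.24) × 0.3597 = 350.24 + 106.5 = 456.72 Gt C.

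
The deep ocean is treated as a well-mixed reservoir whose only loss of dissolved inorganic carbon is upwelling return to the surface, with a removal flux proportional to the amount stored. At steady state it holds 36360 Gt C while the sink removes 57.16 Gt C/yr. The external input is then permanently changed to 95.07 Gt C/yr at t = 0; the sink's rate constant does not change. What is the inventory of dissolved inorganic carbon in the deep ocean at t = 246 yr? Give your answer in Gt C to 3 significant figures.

Residence time τ = M₀/F₀ = 636.1 yr. The eventual steady state is M_∞ = M₀·(F₁/F₀) = 36360 × 95.07/57.16 = 60475 Gt C.
The anomaly ΔM(t) = M(t) − M_∞ decays as ΔM₀·e^(−t/τ) with ΔM₀ = 36360 − 60475 = −24110 Gt C.
At t = 246 yr, e^(−t/τ) = e^(−0.3867) = 0.6793, so ΔM = −16380 Gt C and M = 60475 − 16380 = 44094 Gt C.

44100 Gt C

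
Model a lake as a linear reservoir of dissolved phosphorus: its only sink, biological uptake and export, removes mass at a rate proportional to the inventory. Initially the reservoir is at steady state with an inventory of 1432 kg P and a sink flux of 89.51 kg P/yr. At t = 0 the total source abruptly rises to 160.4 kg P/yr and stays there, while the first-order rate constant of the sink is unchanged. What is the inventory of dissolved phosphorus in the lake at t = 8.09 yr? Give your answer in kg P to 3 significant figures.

1880 kg P

The sink rate constant is k = F₀/M₀ = 89.51/1432 = 0.06251 yr⁻¹.
Solving dM/dt = F₁ − kM with M(0) = M₀ gives M(t) = F₁/k + (M₀ − F₁/k)·e^(−kt).
F₁/k = 160.4/0.06251 = 2566.1 kg P; kt = 0.06251 × 8.09 = 0.5057, e^(−kt) = 0.6031.
M(8.09) = 2566.1 + (1432 − 2566.1) × 0.6031 = 2566.1 − 684.0 = 1882.1 kg P.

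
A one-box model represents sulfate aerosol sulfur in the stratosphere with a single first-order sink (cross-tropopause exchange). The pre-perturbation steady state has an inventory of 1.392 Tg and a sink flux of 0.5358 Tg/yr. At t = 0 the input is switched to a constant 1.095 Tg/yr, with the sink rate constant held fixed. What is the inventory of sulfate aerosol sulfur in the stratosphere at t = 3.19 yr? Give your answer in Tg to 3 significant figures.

Residence time τ = M₀/F₀ = 2.598 yr. The eventual steady state is M_∞ = M₀·(F₁/F₀) = 1.392 × 1.095/0.5358 = 2.8448 Tg.
The anomaly ΔM(t) = M(t) − M_∞ decays as ΔM₀·e^(−t/τ) with ΔM₀ = 1.392 − 2.8448 = −1.453 Tg.
At t = 3.19 yr, e^(−t/τ) = e^(−1.228) = 0.2929, so ΔM = −0.4255 Tg and M = 2.8448 − 0.4255 = 2.4192 Tg.

2.42 Tg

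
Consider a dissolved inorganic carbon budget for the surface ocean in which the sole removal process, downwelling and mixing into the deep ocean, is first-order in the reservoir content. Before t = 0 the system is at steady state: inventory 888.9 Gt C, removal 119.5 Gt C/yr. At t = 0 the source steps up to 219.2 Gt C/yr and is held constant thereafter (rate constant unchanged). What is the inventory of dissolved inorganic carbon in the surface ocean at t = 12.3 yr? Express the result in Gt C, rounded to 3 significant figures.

The sink rate constant is k = F₀/M₀ = 119.5/888.9 = 0.1344 yr⁻¹.
Solving dM/dt = F₁ − kM with M(0) = M₀ gives M(t) = F₁/k + (M₀ − F₁/k)·e^(−kt).
F₁/k = 219.2/0.1344 = 1630.5 Gt C; kt = 0.1344 × 12.3 = 1.654, e^(−kt) = 0.1914.
M(12.3) = 1630.5 + (888.9 − 1630.5) × 0.1914 = 1630.5 − 141.9 = 1488.6 Gt C.

1490 Gt C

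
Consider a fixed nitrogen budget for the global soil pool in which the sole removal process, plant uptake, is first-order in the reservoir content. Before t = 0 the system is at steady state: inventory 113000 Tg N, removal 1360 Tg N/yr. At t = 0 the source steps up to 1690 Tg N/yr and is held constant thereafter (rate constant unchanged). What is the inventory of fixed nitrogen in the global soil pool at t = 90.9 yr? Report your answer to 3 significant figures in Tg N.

131000 Tg N

τ = M₀/F₀ = 113000/1360 = 83.09 yr; rate constant k = 1/τ.
New steady state M_∞ = F₁/k = F₁·τ = 1690 × 83.09 = 140420 Tg N.
M(t) = M_∞ + (M₀ − M_∞)·e^(−t/τ); t/τ = 90.9/83.09 = 1.094, so e^(−t/τ) = 0.3349.
M(t) = 140420 − 27420 × 0.3349 = 131240 Tg N.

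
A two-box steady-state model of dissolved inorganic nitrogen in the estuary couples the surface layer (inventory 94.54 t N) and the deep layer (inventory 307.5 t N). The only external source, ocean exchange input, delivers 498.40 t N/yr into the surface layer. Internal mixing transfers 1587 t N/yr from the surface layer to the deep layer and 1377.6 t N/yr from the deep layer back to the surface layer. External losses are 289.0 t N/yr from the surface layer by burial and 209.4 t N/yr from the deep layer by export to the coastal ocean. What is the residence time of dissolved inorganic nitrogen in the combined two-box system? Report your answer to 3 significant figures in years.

Residence time in the combined system uses the total inventory and the total *external* removal — internal exchanges between the two boxes cancel.
M_total = 94.54 + 307.5 = 402.04 t N.
ΣF_external_out = 289.0 + 209.4 = 498.40 t N/yr.
τ = M_total / ΣF_ext = 402.04 / 498.40 = 0.8067 yr.

0.807 yr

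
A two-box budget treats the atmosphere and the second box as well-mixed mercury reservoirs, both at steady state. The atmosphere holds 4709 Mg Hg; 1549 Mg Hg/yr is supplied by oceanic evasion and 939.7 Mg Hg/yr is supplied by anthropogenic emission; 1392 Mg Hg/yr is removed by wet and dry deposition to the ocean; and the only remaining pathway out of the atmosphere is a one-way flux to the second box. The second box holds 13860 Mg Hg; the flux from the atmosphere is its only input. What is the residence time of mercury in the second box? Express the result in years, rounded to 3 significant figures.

Balance the atmosphere: ΣF_in = 1549 + 939.7 = 2488.7 Mg Hg/yr.
Flux to the second box = ΣF_in − (1392) = 1096.7 Mg Hg/yr.
At steady state the output of the second box equals its input, 1096.7 Mg Hg/yr.
τ = M / F = 13860 / 1096.7 = 12.64 yr.

12.6 yr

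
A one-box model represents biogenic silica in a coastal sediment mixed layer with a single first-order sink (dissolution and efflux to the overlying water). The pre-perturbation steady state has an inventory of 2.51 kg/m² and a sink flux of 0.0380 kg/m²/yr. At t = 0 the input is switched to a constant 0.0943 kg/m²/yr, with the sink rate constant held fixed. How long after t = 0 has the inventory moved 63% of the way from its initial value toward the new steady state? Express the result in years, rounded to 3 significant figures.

65.7 yr

τ = M₀/F₀ = 2.51/0.0380 = 66.05 yr.
The remaining gap fraction is e^(−t/τ); 63% covered ⇒ e^(−t/τ) = 0.370.
t = −τ ln(0.370) = 66.05 × 0.9943 = 65.67 yr.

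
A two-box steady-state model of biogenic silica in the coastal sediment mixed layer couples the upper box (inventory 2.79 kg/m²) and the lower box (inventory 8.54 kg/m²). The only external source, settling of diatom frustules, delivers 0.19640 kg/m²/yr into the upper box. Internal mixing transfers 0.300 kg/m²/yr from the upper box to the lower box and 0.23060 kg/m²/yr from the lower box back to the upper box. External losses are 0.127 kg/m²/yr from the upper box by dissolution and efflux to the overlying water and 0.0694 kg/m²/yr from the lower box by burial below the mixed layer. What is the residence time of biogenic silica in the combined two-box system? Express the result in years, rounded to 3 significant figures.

For the system as a whole, the A↔B exchange is internal and contributes nothing to the throughput; only the external sinks remove mass.
M_total = 2.79 + 8.54 = 11.330 kg/m².
ΣF_external_out = 0.127 + 0.0694 = 0.19640 kg/m²/yr.
τ = M_total / ΣF_ext = 11.330 / 0.19640 = 57.69 yr.

57.7 yr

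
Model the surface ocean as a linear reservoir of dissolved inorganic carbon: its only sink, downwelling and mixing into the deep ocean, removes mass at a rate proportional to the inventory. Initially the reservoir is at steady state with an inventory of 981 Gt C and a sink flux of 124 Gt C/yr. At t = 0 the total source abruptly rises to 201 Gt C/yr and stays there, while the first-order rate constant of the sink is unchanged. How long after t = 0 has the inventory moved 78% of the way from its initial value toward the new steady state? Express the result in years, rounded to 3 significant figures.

τ = M₀/F₀ = 981/124 = 7.911 yr.
The remaining gap fraction is e^(−t/τ); 78% covered ⇒ e^(−t/τ) = 0.220.
t = −τ ln(0.220) = 7.911 × 1.514 = 11.98 yr.

12.0 yr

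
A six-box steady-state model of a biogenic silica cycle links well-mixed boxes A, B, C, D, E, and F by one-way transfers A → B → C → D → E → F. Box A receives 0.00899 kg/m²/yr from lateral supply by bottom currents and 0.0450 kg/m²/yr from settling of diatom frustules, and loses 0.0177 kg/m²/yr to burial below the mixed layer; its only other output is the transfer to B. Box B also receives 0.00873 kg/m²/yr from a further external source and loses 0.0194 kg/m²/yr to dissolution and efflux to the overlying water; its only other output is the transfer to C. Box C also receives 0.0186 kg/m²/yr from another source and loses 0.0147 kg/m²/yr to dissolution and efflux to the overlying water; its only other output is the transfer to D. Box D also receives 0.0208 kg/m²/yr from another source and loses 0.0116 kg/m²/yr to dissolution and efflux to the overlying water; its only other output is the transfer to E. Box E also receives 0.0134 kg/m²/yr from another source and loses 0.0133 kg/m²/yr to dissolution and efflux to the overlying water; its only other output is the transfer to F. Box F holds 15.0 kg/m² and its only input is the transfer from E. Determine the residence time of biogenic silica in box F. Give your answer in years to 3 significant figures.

Box A: F(A→B) = (0.00899 + 0.0450) − 0.0177 = 0.036290 kg/m²/yr.
Box B: F(B→C) = (0.036290 + 0.00873) − 0.0194 = 0.025620 kg/m²/yr.
Box C: F(C→D) = (0.025620 + 0.0186) − 0.0147 = 0.029520 kg/m²/yr.
Box D: F(D→E) = (0.029520 + 0.0208) − 0.0116 = 0.038720 kg/m²/yr.
Box E: F(E→F) = (0.038720 + 0.0134) − 0.0133 = 0.038820 kg/m²/yr.
Box F throughput = its input = 0.038820 kg/m²/yr; τ = 15.0 / 0.038820 = 386.4 yr.

386 yr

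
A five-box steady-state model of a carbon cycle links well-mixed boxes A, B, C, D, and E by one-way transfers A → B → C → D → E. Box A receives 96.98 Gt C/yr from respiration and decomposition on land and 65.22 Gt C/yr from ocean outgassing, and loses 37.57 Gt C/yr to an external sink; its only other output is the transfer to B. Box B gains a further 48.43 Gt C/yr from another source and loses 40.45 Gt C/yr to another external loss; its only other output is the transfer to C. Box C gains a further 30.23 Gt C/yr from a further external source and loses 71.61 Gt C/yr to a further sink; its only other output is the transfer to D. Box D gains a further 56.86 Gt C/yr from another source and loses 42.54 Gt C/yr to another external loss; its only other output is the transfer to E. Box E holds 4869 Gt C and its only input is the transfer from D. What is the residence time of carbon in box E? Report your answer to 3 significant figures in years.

46.1 yr

Box A: F(A→B) = (96.98 + 65.22) − 37.57 = 124.63 Gt C/yr.
Box B: F(B→C) = (124.63 + 48.43) − 40.45 = 132.61 Gt C/yr.
Box C: F(C→D) = (132.61 + 30.23) − 71.61 = 91.230 Gt C/yr.
Box D: F(D→E) = (91.230 + 56.86) − 42.54 = 105.55 Gt C/yr.
Box E throughput = its input = 105.55 Gt C/yr; τ = 4869 / 105.55 = 46.13 yr.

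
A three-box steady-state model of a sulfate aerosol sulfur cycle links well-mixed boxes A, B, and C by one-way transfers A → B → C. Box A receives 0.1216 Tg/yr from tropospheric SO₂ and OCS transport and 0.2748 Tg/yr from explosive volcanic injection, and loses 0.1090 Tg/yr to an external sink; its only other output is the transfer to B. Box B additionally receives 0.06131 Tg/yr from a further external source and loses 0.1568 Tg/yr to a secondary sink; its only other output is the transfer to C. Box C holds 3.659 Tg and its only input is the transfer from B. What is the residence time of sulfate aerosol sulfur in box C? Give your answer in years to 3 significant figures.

Box A: F(A→B) = (0.1216 + 0.2748) − 0.1090 = 0.28740 Tg/yr.
Box B: F(B→C) = (0.28740 + 0.06131) − 0.1568 = 0.19191 Tg/yr.
Box C throughput = its input = 0.19191 Tg/yr; τ = 3.659 / 0.19191 = 19.07 yr.

19.1 yr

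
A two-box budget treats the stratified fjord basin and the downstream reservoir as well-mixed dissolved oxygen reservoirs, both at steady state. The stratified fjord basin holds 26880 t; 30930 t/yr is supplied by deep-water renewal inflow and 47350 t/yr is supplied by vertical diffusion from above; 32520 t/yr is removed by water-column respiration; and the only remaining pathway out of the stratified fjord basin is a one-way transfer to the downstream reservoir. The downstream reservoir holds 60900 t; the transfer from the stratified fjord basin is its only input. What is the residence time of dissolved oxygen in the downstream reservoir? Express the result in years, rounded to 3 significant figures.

1.33 yr

Balance the stratified fjord basin: ΣF_in = 30930 + 47350 = 78280 t/yr.
Transfer to the downstream reservoir = ΣF_in − (32520) = 45760 t/yr.
At steady state the output of the downstream reservoir equals its input, 45760 t/yr.
τ = M / F = 60900 / 45760 = 1.331 yr.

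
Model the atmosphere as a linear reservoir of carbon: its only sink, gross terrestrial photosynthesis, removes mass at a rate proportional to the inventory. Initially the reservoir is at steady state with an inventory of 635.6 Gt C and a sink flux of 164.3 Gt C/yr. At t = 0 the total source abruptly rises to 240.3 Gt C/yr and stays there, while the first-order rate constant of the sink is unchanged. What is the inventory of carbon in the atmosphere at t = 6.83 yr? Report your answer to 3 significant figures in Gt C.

879 Gt C

The sink rate constant is k = F₀/M₀ = 164.3/635.6 = 0.2585 yr⁻¹.
Solving dM/dt = F₁ − kM with M(0) = M₀ gives M(t) = F₁/k + (M₀ − F₁/k)·e^(−kt).
F₁/k = 240.3/0.2585 = 929.61 Gt C; kt = 0.2585 × 6.83 = 1.766, e^(−kt) = 0.1711.
M(6.83) = 929.61 + (635.6 − 929.61) × 0.1711 = 929.61 − 50.30 = 879.30 Gt C.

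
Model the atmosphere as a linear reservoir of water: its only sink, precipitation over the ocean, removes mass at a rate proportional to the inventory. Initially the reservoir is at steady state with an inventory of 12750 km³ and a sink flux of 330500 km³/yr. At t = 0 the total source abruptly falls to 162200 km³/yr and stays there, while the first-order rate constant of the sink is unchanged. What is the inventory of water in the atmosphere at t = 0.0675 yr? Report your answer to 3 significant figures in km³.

The sink rate constant is k = F₀/M₀ = 330500/12750 = 25.92 yr⁻¹.
Solving dM/dt = F₁ − kM with M(0) = M₀ gives M(t) = F₁/k + (M₀ − F₁/k)·e^(−kt).
F₁/k = 162200/25.92 = 6257.3 km³; kt = 25.92 × 0.0675 = 1.750, e^(−kt) = 0.1738.
M(0.0675) = 6257.3 + (12750 − 6257.3) × 0.1738 = 6257.3 + 1129 = 7385.9 km³.

7390 km³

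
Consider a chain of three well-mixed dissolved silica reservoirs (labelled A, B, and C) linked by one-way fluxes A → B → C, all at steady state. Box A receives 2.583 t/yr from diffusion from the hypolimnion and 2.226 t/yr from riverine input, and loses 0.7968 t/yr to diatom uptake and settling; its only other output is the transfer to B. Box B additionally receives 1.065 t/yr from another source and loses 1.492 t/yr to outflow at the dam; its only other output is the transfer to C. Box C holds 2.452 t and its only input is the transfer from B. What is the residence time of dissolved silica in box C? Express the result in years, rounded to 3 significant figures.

0.684 yr

Box A: F(A→B) = (2.583 + 2.226) − 0.7968 = 4.0122 t/yr.
Box B: F(B→C) = (4.0122 + 1.065) − 1.492 = 3.5852 t/yr.
Box C throughput = its input = 3.5852 t/yr; τ = 2.452 / 3.5852 = 0.6839 yr.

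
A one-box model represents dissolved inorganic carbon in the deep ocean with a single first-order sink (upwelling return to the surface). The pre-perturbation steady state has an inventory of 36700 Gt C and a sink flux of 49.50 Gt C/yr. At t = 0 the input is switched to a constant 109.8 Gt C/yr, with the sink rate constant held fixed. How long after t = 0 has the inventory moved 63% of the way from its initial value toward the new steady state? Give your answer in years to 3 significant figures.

737 yr

τ = M₀/F₀ = 36700/49.50 = 741.4 yr.
The remaining gap fraction is e^(−t/τ); 63% covered ⇒ e^(−t/τ) = 0.370.
t = −τ ln(0.370) = 741.4 × 0.9943 = 737.2 yr.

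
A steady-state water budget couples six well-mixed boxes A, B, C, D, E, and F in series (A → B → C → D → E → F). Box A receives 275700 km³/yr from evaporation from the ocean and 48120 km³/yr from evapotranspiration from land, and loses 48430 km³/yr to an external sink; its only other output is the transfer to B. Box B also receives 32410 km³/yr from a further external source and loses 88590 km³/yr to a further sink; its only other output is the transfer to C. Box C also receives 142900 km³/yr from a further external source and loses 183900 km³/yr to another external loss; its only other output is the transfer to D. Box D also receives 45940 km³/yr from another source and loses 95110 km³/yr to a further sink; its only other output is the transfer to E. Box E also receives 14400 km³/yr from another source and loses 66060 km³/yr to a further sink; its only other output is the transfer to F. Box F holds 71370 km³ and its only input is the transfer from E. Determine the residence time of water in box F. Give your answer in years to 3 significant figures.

Box A: F(A→B) = (275700 + 48120) − 48430 = 275390 km³/yr.
Box B: F(B→C) = (275390 + 32410) − 88590 = 219210 km³/yr.
Box C: F(C→D) = (219210 + 142900) − 183900 = 178210 km³/yr.
Box D: F(D→E) = (178210 + 45940) − 95110 = 129040 km³/yr.
Box E: F(E→F) = (129040 + 14400) − 66060 = 77380 km³/yr.
Box F throughput = its input = 77380 km³/yr; τ = 71370 / 77380 = 0.9223 yr.

0.922 yr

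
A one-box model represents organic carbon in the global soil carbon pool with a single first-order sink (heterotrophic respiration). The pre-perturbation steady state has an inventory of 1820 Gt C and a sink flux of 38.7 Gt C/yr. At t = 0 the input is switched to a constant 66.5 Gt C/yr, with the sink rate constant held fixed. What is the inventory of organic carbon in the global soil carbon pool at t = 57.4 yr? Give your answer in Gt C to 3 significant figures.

τ = M₀/F₀ = 1820/38.7 = 47.03 yr; rate constant k = 1/τ.
New steady state M_∞ = F₁/k = F₁·τ = 66.5 × 47.03 = 3127.4 Gt C.
M(t) = M_∞ + (M₀ − M_∞)·e^(−t/τ); t/τ = 57.4/47.03 = 1.221, so e^(−t/τ) = 0.2951.
M(t) = 3127.4 − 1307 × 0.2951 = 2741.6 Gt C.

2740 Gt C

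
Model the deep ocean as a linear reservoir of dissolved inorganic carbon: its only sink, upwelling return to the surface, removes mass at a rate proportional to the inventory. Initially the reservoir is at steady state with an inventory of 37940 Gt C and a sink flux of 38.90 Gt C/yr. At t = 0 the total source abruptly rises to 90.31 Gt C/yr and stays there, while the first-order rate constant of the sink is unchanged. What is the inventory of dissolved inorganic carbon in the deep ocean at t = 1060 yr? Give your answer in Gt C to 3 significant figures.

71200 Gt C

τ = M₀/F₀ = 37940/38.90 = 975.3 yr; rate constant k = 1/τ.
New steady state M_∞ = F₁/k = F₁·τ = 90.31 × 975.3 = 88081 Gt C.
M(t) = M_∞ + (M₀ − M_∞)·e^(−t/τ); t/τ = 1060/975.3 = 1.087, so e^(−t/τ) = 0.3373.
M(t) = 88081 − 50140 × 0.3373 = 71169 Gt C.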